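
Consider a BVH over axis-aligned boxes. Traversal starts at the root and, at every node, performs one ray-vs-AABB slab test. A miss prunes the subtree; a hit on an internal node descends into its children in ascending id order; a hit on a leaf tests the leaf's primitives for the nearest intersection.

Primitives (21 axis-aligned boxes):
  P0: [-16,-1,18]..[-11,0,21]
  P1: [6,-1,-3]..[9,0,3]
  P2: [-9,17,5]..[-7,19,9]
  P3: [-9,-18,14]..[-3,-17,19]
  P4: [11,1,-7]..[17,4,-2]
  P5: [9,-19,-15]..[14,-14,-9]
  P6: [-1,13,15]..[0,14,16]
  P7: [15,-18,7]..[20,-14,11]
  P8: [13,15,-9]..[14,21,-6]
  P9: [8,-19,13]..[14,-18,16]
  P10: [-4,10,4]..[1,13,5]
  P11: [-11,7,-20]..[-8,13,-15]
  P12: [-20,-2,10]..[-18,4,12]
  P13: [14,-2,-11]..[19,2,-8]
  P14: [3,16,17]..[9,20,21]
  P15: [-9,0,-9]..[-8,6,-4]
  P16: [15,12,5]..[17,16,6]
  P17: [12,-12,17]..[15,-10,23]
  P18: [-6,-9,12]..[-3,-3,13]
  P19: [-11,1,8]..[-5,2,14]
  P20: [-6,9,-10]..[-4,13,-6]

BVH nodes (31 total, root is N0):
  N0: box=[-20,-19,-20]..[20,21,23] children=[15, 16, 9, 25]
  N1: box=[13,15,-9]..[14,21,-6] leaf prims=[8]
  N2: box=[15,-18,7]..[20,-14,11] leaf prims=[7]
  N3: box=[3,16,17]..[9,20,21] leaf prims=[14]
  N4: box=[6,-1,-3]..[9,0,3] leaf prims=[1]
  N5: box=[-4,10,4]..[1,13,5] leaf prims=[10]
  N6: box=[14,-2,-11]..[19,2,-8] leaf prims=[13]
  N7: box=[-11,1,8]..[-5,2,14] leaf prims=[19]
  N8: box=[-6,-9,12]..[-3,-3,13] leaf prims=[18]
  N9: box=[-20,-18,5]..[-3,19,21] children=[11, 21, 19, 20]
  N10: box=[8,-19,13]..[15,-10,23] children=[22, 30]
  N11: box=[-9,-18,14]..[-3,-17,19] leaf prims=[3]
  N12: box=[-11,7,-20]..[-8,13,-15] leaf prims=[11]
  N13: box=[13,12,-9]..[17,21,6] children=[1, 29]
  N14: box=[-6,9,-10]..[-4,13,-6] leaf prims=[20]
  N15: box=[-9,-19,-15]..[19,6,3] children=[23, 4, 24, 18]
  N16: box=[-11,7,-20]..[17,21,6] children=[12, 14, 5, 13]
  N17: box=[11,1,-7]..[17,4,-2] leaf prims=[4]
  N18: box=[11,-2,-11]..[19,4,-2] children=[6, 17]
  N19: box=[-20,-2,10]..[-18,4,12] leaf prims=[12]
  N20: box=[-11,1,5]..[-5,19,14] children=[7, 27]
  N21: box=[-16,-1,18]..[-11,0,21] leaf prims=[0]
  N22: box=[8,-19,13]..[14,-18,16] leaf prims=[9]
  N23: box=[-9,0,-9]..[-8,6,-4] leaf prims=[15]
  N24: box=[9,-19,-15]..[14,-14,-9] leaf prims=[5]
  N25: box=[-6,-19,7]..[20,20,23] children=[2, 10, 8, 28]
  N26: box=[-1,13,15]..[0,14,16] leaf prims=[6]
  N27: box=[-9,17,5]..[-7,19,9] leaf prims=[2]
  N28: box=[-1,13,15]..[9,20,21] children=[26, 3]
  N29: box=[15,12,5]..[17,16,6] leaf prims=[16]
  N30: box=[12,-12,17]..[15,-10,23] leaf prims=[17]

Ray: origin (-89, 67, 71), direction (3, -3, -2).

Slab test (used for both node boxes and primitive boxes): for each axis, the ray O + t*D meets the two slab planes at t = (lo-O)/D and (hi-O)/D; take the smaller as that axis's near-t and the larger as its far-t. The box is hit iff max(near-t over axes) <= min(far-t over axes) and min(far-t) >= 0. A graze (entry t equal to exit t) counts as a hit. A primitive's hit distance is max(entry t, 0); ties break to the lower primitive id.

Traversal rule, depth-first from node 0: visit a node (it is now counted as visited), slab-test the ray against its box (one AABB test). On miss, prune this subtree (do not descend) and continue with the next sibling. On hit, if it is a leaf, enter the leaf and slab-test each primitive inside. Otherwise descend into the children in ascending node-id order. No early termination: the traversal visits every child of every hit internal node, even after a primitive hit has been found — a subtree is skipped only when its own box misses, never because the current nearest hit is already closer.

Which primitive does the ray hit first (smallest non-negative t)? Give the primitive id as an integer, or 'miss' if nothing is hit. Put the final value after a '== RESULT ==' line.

Traverse from the root:
N0 x:[23,109/3] y:[46/3,86/3] z:[24,91/2] -> hit [24,86/3], descend [9, 15, 16, 25]
  N9 x:[23,86/3] y:[16,85/3] z:[25,33] -> hit [25,85/3], descend [11, 19, 20, 21]
    N11 x:[80/3,86/3] y:[28,85/3] z:[26,57/2] -> hit [28,85/3] leaf, test {P3@t=28}
    N19 x:[23,71/3] y:[21,23] z:[59/2,61/2] -> miss, prune
    N20 x:[26,28] y:[16,22] z:[57/2,33] -> miss, prune
    N21 x:[73/3,26] y:[67/3,68/3] z:[25,53/2] -> miss, prune
  N15 x:[80/3,36] y:[61/3,86/3] z:[34,43] -> miss, prune
  N16 x:[26,106/3] y:[46/3,20] z:[65/2,91/2] -> miss, prune
  N25 x:[83/3,109/3] y:[47/3,86/3] z:[24,32] -> hit [83/3,86/3], descend [2, 8, 10, 28]
    N2 x:[104/3,109/3] y:[27,85/3] z:[30,32] -> miss, prune
    N8 x:[83/3,86/3] y:[70/3,76/3] z:[29,59/2] -> miss, prune
    N10 x:[97/3,104/3] y:[77/3,86/3] z:[24,29] -> miss, prune
    N28 x:[88/3,98/3] y:[47/3,18] z:[25,28] -> miss, prune

Summary -> nodes [0, 9, 11, 19, 20, 21, 15, 16, 25, 2, 8, 10, 28]; box-tests=13; leaf-entries=1; first=P3

== RESULT ==
3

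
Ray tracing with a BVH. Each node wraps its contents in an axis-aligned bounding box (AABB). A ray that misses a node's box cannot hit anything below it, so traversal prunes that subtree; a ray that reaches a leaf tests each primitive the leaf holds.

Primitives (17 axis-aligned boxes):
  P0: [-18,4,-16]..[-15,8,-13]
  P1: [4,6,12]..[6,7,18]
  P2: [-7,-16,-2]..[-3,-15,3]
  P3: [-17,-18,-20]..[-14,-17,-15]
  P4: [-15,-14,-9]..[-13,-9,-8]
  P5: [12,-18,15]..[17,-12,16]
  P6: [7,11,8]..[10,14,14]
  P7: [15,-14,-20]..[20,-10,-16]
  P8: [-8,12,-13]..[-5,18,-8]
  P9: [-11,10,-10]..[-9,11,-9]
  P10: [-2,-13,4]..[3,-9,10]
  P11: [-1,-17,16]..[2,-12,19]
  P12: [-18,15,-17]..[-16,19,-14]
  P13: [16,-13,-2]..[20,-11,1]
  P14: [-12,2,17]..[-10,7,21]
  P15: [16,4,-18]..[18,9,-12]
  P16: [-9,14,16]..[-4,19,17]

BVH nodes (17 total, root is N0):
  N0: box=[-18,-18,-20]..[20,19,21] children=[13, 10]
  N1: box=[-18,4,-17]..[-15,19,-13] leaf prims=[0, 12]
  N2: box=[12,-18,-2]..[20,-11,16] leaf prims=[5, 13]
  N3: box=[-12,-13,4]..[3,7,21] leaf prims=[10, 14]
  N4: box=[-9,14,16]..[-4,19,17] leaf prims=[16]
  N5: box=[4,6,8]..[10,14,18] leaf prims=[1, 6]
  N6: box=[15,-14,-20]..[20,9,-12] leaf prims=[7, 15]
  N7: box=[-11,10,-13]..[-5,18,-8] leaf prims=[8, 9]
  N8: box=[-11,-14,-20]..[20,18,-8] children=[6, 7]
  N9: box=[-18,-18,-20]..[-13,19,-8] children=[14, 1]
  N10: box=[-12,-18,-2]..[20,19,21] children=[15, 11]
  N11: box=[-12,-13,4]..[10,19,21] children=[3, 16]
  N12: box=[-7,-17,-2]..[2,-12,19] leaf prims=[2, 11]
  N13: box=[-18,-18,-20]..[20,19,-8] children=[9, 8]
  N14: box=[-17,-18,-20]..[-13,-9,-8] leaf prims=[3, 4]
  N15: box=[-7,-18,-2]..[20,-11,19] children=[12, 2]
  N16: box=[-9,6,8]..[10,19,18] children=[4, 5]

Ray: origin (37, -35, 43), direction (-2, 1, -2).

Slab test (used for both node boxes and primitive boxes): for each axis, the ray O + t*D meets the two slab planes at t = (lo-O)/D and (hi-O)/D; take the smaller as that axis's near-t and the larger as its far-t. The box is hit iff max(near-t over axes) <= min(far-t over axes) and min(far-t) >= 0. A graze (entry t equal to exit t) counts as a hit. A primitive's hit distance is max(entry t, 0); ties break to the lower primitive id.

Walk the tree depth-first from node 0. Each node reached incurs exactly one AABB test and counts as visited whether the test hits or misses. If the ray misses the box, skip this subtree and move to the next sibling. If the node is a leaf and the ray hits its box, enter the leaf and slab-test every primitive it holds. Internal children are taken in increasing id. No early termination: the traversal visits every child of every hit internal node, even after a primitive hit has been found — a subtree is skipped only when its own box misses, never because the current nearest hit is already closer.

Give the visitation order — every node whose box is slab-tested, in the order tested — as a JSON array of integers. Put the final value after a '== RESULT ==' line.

Traverse from the root:
N0 x:[17/2,55/2] y:[17,54] z:[11,63/2] -> hit [17,55/2], descend [10, 13]
  N10 x:[17/2,49/2] y:[17,54] z:[11,45/2] -> hit [17,45/2], descend [11, 15]
    N11 x:[27/2,49/2] y:[22,54] z:[11,39/2] -> miss, prune
    N15 x:[17/2,22] y:[17,24] z:[12,45/2] -> hit [17,22], descend [2, 12]
      N2 x:[17/2,25/2] y:[17,24] z:[27/2,45/2] -> miss, prune
      N12 x:[35/2,22] y:[18,23] z:[12,45/2] -> hit [18,22] leaf, test {P2@t=20, P11(miss)}
  N13 x:[17/2,55/2] y:[17,54] z:[51/2,63/2] -> hit [51/2,55/2], descend [8, 9]
    N8 x:[17/2,24] y:[21,53] z:[51/2,63/2] -> miss, prune
    N9 x:[25,55/2] y:[17,54] z:[51/2,63/2] -> hit [51/2,55/2], descend [1, 14]
      N1 x:[26,55/2] y:[39,54] z:[28,30] -> miss, prune
      N14 x:[25,27] y:[17,26] z:[51/2,63/2] -> hit [51/2,26] leaf, test {P3(miss), P4@t=51/2}

order=[0, 10, 11, 15, 2, 12, 13, 8, 9, 1, 14]  |boxes|=11  |leaves|=2  hit=P2

== RESULT ==
[0, 10, 11, 15, 2, 12, 13, 8, 9, 1, 14]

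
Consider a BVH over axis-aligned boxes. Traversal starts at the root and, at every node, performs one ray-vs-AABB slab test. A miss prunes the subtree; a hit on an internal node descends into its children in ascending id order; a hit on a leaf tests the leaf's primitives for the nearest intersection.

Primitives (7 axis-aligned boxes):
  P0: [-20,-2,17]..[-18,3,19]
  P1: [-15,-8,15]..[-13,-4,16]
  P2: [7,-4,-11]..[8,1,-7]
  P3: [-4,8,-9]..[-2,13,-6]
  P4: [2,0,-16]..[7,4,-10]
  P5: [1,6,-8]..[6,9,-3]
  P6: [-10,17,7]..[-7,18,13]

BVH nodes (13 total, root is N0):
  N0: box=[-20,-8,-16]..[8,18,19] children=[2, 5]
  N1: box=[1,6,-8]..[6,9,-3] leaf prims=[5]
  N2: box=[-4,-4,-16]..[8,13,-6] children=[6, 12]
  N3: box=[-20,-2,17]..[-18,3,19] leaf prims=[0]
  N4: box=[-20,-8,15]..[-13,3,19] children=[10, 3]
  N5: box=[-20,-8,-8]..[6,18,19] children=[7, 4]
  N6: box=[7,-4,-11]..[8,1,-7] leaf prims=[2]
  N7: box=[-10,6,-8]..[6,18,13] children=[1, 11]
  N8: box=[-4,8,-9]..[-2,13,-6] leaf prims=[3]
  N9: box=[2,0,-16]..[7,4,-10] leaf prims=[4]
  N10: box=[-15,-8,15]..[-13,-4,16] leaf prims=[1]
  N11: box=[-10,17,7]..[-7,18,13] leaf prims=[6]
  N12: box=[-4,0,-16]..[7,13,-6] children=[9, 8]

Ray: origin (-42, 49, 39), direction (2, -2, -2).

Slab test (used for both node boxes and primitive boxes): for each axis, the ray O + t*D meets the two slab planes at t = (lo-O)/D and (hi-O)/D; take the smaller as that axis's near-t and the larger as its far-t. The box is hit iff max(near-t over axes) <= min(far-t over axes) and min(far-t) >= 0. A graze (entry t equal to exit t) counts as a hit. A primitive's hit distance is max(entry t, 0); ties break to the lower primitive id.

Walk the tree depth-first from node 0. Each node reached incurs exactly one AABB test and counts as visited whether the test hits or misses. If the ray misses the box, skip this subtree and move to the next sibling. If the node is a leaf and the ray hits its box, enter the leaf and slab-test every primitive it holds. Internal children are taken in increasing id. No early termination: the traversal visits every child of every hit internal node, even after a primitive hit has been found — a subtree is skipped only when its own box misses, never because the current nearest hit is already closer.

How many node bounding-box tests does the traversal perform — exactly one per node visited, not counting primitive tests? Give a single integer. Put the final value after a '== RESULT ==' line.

Traverse from the root:
N0 x:[11,25] y:[31/2,57/2] z:[10,55/2] -> hit [31/2,25], descend [2, 5]
  N2 x:[19,25] y:[18,53/2] z:[45/2,55/2] -> hit [45/2,25], descend [6, 12]
    N6 x:[49/2,25] y:[24,53/2] z:[23,25] -> hit [49/2,25] leaf, test {P2@t=49/2}
    N12 x:[19,49/2] y:[18,49/2] z:[45/2,55/2] -> hit [45/2,49/2], descend [8, 9]
      N8 x:[19,20] y:[18,41/2] z:[45/2,24] -> miss, prune
      N9 x:[22,49/2] y:[45/2,49/2] z:[49/2,55/2] -> hit [49/2,49/2] leaf, test {P4@t=49/2}
  N5 x:[11,24] y:[31/2,57/2] z:[10,47/2] -> hit [31/2,47/2], descend [4, 7]
    N4 x:[11,29/2] y:[23,57/2] z:[10,12] -> miss, prune
    N7 x:[16,24] y:[31/2,43/2] z:[13,47/2] -> hit [16,43/2], descend [1, 11]
      N1 x:[43/2,24] y:[20,43/2] z:[21,47/2] -> hit [43/2,43/2] leaf, test {P5@t=43/2}
      N11 x:[16,35/2] y:[31/2,16] z:[13,16] -> hit [16,16] leaf, test {P6@t=16}

order=[0, 2, 6, 12, 8, 9, 5, 4, 7, 1, 11]  |boxes|=11  |leaves|=4  hit=P6

== RESULT ==
11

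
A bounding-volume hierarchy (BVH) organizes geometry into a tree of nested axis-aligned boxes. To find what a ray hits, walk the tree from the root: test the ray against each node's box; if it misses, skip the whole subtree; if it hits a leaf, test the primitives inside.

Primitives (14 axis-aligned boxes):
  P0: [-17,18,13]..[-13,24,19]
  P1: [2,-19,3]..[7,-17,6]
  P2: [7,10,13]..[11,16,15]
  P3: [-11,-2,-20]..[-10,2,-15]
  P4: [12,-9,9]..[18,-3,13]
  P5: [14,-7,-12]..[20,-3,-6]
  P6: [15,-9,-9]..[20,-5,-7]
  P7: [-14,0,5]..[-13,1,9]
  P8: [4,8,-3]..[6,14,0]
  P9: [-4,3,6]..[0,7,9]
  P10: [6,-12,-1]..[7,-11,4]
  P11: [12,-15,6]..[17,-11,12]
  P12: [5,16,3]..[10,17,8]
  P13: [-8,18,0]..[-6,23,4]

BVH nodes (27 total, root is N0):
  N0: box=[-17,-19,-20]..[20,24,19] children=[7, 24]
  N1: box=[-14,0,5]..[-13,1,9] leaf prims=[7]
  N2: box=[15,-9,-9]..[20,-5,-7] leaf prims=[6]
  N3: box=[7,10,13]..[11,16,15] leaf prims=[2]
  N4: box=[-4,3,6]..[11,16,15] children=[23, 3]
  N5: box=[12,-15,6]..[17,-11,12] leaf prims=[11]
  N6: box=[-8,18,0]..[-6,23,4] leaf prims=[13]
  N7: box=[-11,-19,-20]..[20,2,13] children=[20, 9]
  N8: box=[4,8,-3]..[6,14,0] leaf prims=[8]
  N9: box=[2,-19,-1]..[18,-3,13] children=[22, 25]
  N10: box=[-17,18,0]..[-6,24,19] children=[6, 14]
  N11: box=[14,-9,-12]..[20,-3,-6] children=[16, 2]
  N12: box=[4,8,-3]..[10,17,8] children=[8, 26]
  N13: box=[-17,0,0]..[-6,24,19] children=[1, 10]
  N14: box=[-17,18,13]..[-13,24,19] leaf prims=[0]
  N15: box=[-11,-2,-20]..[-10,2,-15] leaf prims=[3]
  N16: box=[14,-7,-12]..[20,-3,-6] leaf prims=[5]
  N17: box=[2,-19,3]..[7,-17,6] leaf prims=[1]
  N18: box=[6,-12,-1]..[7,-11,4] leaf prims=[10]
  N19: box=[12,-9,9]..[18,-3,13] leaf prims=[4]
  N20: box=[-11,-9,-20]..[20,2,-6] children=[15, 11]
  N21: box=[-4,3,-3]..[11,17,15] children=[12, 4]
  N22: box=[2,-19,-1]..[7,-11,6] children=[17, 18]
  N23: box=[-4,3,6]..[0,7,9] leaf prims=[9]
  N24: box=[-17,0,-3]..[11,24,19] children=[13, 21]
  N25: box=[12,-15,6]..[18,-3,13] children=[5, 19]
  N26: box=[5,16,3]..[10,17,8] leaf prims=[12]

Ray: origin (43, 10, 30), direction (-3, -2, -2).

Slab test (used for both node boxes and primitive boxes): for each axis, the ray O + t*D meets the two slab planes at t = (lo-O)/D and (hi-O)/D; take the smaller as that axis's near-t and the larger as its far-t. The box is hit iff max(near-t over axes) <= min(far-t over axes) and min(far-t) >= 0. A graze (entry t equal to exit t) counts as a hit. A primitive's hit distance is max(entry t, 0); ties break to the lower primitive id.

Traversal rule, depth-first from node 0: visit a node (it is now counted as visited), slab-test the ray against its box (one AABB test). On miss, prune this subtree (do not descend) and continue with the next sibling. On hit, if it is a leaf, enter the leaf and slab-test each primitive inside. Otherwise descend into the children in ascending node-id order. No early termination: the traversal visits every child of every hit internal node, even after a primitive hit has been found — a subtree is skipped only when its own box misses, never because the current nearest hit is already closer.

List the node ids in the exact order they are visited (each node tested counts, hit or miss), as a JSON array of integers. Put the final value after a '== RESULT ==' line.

Trace the traversal:
N0 x:[23/3,20] y:[-7,29/2] z:[11/2,25] -> hit [23/3,29/2], descend [7, 24]
  N7 x:[23/3,18] y:[4,29/2] z:[17/2,25] -> hit [17/2,29/2], descend [9, 20]
    N9 x:[25/3,41/3] y:[13/2,29/2] z:[17/2,31/2] -> hit [17/2,41/3], descend [22, 25]
      N22 x:[12,41/3] y:[21/2,29/2] z:[12,31/2] -> hit [12,41/3], descend [17, 18]
        N17 x:[12,41/3] y:[27/2,29/2] z:[12,27/2] -> hit [27/2,27/2] leaf, test {P1@t=27/2}
        N18 x:[12,37/3] y:[21/2,11] z:[13,31/2] -> miss, prune
      N25 x:[25/3,31/3] y:[13/2,25/2] z:[17/2,12] -> hit [17/2,31/3], descend [5, 19]
        N5 x:[26/3,31/3] y:[21/2,25/2] z:[9,12] -> miss, prune
        N19 x:[25/3,31/3] y:[13/2,19/2] z:[17/2,21/2] -> hit [17/2,19/2] leaf, test {P4@t=17/2}
    N20 x:[23/3,18] y:[4,19/2] z:[18,25] -> miss, prune
  N24 x:[32/3,20] y:[-7,5] z:[11/2,33/2] -> miss, prune

Summary -> nodes [0, 7, 9, 22, 17, 18, 25, 5, 19, 20, 24]; box-tests=11; leaf-entries=2; first=P4

== RESULT ==
[0, 7, 9, 22, 17, 18, 25, 5, 19, 20, 24]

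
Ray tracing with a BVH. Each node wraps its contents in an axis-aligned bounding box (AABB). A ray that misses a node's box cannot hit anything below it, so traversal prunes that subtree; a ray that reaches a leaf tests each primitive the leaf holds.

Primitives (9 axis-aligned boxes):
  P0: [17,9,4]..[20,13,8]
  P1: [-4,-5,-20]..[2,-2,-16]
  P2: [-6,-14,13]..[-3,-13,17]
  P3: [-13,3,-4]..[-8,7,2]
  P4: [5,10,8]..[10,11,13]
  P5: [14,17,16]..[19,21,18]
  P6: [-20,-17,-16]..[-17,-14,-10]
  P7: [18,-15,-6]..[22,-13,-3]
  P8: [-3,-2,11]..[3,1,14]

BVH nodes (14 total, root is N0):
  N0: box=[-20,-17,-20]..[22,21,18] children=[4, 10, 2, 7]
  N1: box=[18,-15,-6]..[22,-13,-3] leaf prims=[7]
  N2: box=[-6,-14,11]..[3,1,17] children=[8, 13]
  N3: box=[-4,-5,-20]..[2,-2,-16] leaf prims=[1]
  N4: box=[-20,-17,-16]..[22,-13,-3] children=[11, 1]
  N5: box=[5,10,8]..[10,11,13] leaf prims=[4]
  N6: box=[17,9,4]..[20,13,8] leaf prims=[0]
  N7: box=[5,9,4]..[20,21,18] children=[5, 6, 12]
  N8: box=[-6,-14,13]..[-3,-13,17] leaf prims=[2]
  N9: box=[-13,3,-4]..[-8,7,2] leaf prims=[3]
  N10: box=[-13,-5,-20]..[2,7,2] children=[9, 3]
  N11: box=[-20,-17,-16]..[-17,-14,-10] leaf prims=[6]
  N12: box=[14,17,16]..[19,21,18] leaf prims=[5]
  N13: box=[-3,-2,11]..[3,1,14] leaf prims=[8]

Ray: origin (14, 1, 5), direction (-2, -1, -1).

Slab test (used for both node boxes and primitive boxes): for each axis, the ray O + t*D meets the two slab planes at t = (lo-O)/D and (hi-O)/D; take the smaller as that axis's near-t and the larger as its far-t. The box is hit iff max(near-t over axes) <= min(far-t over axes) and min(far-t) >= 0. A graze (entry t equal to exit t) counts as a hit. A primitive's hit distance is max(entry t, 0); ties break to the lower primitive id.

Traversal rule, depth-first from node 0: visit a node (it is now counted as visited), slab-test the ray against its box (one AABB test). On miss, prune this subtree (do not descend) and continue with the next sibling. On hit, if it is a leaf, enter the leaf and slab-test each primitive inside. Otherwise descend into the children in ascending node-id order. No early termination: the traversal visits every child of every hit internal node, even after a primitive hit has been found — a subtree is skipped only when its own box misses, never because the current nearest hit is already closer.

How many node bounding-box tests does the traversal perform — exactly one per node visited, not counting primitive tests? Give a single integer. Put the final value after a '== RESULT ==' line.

Trace the traversal:
N0 x:[-4,17] y:[-20,18] z:[-13,25] -> hit [-4,17], descend [2, 4, 7, 10]
  N2 x:[11/2,10] y:[0,15] z:[-12,-6] -> miss, prune
  N4 x:[-4,17] y:[14,18] z:[8,21] -> hit [14,17], descend [1, 11]
    N1 x:[-4,-2] y:[14,16] z:[8,11] -> miss, prune
    N11 x:[31/2,17] y:[15,18] z:[15,21] -> hit [31/2,17] leaf, test {P6@t=31/2}
  N7 x:[-3,9/2] y:[-20,-8] z:[-13,1] -> miss, prune
  N10 x:[6,27/2] y:[-6,6] z:[3,25] -> hit [6,6], descend [3, 9]
    N3 x:[6,9] y:[3,6] z:[21,25] -> miss, prune
    N9 x:[11,27/2] y:[-6,-2] z:[3,9] -> miss, prune

9 AABB tests over nodes [0, 2, 4, 1, 11, 7, 10, 3, 9]; 1 leaf entered; closest P6.

== RESULT ==
9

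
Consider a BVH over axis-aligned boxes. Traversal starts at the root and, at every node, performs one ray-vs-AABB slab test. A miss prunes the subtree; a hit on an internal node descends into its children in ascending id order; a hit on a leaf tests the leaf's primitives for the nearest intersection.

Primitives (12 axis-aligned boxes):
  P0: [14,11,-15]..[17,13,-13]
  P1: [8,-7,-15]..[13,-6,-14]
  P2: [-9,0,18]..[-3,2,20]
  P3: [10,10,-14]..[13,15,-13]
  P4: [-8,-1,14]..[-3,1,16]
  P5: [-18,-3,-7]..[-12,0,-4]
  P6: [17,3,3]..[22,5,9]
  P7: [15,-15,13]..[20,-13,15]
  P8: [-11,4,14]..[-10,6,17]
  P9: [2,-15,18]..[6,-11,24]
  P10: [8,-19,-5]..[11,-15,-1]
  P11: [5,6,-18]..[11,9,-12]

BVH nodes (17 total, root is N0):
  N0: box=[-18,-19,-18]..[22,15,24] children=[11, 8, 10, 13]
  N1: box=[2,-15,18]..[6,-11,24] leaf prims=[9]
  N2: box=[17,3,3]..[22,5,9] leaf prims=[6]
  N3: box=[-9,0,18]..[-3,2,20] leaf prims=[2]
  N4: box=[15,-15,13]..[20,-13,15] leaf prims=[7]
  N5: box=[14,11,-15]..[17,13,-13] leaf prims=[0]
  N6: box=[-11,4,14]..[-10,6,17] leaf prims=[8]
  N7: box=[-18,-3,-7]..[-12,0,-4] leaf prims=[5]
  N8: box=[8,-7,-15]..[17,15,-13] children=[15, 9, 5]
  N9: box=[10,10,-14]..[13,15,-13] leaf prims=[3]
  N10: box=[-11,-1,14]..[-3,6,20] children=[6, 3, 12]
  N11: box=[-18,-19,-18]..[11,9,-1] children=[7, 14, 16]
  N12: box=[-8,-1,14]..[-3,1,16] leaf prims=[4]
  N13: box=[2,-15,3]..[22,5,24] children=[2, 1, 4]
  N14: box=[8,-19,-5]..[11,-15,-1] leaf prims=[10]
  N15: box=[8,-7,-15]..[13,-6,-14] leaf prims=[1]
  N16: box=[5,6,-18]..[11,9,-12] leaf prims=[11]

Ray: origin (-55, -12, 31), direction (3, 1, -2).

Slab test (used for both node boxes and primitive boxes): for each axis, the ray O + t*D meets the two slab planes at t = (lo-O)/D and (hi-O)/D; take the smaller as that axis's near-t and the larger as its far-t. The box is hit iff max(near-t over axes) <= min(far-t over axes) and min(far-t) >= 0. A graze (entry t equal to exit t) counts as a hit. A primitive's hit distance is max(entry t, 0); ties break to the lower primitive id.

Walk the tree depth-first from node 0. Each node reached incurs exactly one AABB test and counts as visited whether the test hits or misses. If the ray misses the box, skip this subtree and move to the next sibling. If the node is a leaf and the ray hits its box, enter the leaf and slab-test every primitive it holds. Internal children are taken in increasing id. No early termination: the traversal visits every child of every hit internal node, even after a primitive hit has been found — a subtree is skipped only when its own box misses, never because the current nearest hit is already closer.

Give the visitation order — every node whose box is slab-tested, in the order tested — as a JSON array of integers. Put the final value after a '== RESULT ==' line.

Traverse from the root:
N0 x:[37/3,77/3] y:[-7,27] z:[7/2,49/2] -> hit [37/3,49/2], descend [8, 10, 11, 13]
  N8 x:[21,24] y:[5,27] z:[22,23] -> hit [22,23], descend [5, 9, 15]
    N5 x:[23,24] y:[23,25] z:[22,23] -> hit [23,23] leaf, test {P0@t=23}
    N9 x:[65/3,68/3] y:[22,27] z:[22,45/2] -> hit [22,45/2] leaf, test {P3@t=22}
    N15 x:[21,68/3] y:[5,6] z:[45/2,23] -> miss, prune
  N10 x:[44/3,52/3] y:[11,18] z:[11/2,17/2] -> miss, prune
  N11 x:[37/3,22] y:[-7,21] z:[16,49/2] -> hit [16,21], descend [7, 14, 16]
    N7 x:[37/3,43/3] y:[9,12] z:[35/2,19] -> miss, prune
    N14 x:[21,22] y:[-7,-3] z:[16,18] -> miss, prune
    N16 x:[20,22] y:[18,21] z:[43/2,49/2] -> miss, prune
  N13 x:[19,77/3] y:[-3,17] z:[7/2,14] -> miss, prune

11 AABB tests over nodes [0, 8, 5, 9, 15, 10, 11, 7, 14, 16, 13]; 2 leaves entered; closest P3.

== RESULT ==
[0, 8, 5, 9, 15, 10, 11, 7, 14, 16, 13]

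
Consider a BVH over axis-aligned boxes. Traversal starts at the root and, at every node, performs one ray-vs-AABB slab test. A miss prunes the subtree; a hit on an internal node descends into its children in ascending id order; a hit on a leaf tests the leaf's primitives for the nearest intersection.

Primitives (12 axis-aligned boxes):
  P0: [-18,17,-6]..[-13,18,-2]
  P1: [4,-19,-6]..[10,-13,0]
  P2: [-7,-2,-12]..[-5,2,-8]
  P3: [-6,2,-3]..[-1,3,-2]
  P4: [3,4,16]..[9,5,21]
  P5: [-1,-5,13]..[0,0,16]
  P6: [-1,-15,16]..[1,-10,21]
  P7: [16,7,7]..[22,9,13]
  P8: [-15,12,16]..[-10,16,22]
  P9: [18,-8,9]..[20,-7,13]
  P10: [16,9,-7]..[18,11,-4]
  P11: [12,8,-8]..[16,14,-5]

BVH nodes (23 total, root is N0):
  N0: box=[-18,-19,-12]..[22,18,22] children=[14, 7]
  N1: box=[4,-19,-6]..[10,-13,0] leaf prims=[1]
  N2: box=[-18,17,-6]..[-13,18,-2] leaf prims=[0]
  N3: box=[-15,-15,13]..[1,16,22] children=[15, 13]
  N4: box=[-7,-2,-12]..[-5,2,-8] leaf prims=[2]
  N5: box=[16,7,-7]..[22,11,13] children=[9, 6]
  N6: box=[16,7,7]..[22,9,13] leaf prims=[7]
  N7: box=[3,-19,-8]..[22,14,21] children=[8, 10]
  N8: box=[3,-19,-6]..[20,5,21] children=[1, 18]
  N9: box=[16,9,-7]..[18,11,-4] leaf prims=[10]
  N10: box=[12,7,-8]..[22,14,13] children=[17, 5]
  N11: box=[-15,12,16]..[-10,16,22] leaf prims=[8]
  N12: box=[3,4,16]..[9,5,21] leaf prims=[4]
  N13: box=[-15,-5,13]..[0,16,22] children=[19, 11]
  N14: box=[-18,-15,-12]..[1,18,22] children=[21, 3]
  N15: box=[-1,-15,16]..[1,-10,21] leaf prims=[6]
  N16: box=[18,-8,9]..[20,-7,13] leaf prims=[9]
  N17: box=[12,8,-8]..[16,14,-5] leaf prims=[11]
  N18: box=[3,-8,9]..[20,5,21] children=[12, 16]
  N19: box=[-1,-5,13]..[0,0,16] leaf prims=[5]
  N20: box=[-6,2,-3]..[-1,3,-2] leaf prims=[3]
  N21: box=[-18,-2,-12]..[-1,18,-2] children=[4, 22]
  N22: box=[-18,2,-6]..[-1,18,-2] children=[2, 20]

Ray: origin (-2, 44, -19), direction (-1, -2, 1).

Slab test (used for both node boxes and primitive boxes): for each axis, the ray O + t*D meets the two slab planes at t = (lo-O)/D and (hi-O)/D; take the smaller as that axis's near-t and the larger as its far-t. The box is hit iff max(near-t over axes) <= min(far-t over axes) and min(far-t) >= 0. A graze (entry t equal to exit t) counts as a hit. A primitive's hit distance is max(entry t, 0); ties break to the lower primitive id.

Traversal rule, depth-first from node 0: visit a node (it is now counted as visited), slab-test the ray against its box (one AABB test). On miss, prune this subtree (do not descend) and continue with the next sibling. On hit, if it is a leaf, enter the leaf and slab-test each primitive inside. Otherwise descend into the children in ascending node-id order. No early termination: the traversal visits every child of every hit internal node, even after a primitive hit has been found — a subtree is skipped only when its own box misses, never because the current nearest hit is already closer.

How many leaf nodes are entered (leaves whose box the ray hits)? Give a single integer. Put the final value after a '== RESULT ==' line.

Trace the traversal:
N0 x:[-24,16] y:[13,63/2] z:[7,41] -> hit [13,16], descend [7, 14]
  N7 x:[-24,-5] y:[15,63/2] z:[11,40] -> miss, prune
  N14 x:[-3,16] y:[13,59/2] z:[7,41] -> hit [13,16], descend [3, 21]
    N3 x:[-3,13] y:[14,59/2] z:[32,41] -> miss, prune
    N21 x:[-1,16] y:[13,23] z:[7,17] -> hit [13,16], descend [4, 22]
      N4 x:[3,5] y:[21,23] z:[7,11] -> miss, prune
      N22 x:[-1,16] y:[13,21] z:[13,17] -> hit [13,16], descend [2, 20]
        N2 x:[11,16] y:[13,27/2] z:[13,17] -> hit [13,27/2] leaf, test {P0@t=13}
        N20 x:[-1,4] y:[41/2,21] z:[16,17] -> miss, prune

9 AABB tests over nodes [0, 7, 14, 3, 21, 4, 22, 2, 20]; 1 leaf entered; closest P0.

== RESULT ==
1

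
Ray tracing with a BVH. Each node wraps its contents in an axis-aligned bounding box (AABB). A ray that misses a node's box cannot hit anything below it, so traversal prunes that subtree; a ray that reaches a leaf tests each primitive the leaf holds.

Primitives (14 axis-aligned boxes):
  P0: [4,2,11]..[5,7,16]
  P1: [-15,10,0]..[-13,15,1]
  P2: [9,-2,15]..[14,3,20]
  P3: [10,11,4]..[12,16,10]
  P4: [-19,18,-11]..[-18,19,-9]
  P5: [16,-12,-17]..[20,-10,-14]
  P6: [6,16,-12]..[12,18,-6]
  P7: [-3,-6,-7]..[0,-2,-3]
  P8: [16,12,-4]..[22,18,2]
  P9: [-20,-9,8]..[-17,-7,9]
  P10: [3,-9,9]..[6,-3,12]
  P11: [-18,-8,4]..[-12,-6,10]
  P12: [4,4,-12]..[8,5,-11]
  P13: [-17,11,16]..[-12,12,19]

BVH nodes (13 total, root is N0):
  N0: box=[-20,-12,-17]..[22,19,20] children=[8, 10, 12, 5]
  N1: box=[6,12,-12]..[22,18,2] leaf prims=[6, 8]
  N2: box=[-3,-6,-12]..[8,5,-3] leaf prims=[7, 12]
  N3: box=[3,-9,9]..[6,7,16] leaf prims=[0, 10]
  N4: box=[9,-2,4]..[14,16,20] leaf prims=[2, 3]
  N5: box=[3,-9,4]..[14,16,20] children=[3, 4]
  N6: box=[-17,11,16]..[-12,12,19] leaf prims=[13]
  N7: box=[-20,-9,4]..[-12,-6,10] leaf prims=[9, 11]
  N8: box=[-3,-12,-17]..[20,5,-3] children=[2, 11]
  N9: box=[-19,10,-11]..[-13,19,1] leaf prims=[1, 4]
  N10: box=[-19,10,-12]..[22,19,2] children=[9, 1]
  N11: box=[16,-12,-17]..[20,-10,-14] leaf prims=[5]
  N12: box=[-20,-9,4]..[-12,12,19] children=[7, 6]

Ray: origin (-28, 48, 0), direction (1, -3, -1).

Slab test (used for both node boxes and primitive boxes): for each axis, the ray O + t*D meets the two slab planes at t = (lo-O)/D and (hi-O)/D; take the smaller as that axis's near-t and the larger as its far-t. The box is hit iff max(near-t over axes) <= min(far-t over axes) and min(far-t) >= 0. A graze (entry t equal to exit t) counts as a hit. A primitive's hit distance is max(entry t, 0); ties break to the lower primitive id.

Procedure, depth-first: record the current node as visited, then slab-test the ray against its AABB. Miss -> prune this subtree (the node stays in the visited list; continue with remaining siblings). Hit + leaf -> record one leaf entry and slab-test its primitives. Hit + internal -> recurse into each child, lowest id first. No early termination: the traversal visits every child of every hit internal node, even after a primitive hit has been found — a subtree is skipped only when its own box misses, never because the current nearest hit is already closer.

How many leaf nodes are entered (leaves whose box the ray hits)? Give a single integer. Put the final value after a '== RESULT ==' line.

Trace the traversal:
N0 x:[8,50] y:[29/3,20] z:[-20,17] -> hit [29/3,17], descend [5, 8, 10, 12]
  N5 x:[31,42] y:[32/3,19] z:[-20,-4] -> miss, prune
  N8 x:[25,48] y:[43/3,20] z:[3,17] -> miss, prune
  N10 x:[9,50] y:[29/3,38/3] z:[-2,12] -> hit [29/3,12], descend [1, 9]
    N1 x:[34,50] y:[10,12] z:[-2,12] -> miss, prune
    N9 x:[9,15] y:[29/3,38/3] z:[-1,11] -> hit [29/3,11] leaf, test {P1(miss), P4@t=29/3}
  N12 x:[8,16] y:[12,19] z:[-19,-4] -> miss, prune

7 AABB tests over nodes [0, 5, 8, 10, 1, 9, 12]; 1 leaf entered; closest P4.

== RESULT ==
1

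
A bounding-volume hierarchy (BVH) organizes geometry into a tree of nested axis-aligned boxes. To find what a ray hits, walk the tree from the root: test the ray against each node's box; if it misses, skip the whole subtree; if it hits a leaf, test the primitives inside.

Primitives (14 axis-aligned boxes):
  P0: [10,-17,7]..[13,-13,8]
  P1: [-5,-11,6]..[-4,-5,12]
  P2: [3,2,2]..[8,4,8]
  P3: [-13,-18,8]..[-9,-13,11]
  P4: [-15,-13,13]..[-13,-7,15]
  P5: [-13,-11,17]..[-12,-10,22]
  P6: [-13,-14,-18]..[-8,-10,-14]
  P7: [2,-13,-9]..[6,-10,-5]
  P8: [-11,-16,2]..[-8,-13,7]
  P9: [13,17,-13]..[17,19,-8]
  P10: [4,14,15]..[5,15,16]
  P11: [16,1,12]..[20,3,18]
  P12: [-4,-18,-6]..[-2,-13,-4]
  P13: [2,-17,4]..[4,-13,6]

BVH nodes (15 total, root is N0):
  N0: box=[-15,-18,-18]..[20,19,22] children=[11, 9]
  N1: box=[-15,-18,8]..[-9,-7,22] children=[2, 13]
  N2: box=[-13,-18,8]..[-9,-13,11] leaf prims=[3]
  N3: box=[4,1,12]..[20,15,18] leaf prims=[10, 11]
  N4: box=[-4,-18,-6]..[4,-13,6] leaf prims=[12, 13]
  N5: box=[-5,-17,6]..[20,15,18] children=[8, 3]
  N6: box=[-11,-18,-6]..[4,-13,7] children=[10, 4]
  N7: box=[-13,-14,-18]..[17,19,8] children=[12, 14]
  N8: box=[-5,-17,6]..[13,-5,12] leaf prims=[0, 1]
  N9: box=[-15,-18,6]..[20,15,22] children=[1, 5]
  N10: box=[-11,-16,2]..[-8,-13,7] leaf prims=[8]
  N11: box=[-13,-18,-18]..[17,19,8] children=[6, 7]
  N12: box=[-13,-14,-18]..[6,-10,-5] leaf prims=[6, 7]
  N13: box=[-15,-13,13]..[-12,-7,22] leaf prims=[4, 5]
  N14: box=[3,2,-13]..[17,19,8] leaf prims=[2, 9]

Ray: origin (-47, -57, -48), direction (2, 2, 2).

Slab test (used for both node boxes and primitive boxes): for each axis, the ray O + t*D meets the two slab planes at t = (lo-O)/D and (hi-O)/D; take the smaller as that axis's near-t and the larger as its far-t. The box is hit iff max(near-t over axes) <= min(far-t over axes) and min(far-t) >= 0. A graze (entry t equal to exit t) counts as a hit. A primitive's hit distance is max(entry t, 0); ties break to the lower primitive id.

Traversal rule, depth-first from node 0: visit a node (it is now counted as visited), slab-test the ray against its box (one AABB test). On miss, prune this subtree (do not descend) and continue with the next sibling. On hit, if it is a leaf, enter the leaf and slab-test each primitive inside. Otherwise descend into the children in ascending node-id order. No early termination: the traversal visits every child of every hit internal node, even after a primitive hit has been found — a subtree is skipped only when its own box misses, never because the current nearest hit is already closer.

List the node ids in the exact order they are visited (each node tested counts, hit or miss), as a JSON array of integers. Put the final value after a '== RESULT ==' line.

Traverse from the root:
N0 x:[16,67/2] y:[39/2,38] z:[15,35] -> hit [39/2,67/2], descend [9, 11]
  N9 x:[16,67/2] y:[39/2,36] z:[27,35] -> hit [27,67/2], descend [1, 5]
    N1 x:[16,19] y:[39/2,25] z:[28,35] -> miss, prune
    N5 x:[21,67/2] y:[20,36] z:[27,33] -> hit [27,33], descend [3, 8]
      N3 x:[51/2,67/2] y:[29,36] z:[30,33] -> hit [30,33] leaf, test {P10(miss), P11(miss)}
      N8 x:[21,30] y:[20,26] z:[27,30] -> miss, prune
  N11 x:[17,32] y:[39/2,38] z:[15,28] -> hit [39/2,28], descend [6, 7]
    N6 x:[18,51/2] y:[39/2,22] z:[21,55/2] -> hit [21,22], descend [4, 10]
      N4 x:[43/2,51/2] y:[39/2,22] z:[21,27] -> hit [43/2,22] leaf, test {P12@t=43/2, P13(miss)}
      N10 x:[18,39/2] y:[41/2,22] z:[25,55/2] -> miss, prune
    N7 x:[17,32] y:[43/2,38] z:[15,28] -> hit [43/2,28], descend [12, 14]
      N12 x:[17,53/2] y:[43/2,47/2] z:[15,43/2] -> hit [43/2,43/2] leaf, test {P6(miss), P7(miss)}
      N14 x:[25,32] y:[59/2,38] z:[35/2,28] -> miss, prune

Summary -> nodes [0, 9, 1, 5, 3, 8, 11, 6, 4, 10, 7, 12, 14]; box-tests=13; leaf-entries=3; first=P12

== RESULT ==
[0, 9, 1, 5, 3, 8, 11, 6, 4, 10, 7, 12, 14]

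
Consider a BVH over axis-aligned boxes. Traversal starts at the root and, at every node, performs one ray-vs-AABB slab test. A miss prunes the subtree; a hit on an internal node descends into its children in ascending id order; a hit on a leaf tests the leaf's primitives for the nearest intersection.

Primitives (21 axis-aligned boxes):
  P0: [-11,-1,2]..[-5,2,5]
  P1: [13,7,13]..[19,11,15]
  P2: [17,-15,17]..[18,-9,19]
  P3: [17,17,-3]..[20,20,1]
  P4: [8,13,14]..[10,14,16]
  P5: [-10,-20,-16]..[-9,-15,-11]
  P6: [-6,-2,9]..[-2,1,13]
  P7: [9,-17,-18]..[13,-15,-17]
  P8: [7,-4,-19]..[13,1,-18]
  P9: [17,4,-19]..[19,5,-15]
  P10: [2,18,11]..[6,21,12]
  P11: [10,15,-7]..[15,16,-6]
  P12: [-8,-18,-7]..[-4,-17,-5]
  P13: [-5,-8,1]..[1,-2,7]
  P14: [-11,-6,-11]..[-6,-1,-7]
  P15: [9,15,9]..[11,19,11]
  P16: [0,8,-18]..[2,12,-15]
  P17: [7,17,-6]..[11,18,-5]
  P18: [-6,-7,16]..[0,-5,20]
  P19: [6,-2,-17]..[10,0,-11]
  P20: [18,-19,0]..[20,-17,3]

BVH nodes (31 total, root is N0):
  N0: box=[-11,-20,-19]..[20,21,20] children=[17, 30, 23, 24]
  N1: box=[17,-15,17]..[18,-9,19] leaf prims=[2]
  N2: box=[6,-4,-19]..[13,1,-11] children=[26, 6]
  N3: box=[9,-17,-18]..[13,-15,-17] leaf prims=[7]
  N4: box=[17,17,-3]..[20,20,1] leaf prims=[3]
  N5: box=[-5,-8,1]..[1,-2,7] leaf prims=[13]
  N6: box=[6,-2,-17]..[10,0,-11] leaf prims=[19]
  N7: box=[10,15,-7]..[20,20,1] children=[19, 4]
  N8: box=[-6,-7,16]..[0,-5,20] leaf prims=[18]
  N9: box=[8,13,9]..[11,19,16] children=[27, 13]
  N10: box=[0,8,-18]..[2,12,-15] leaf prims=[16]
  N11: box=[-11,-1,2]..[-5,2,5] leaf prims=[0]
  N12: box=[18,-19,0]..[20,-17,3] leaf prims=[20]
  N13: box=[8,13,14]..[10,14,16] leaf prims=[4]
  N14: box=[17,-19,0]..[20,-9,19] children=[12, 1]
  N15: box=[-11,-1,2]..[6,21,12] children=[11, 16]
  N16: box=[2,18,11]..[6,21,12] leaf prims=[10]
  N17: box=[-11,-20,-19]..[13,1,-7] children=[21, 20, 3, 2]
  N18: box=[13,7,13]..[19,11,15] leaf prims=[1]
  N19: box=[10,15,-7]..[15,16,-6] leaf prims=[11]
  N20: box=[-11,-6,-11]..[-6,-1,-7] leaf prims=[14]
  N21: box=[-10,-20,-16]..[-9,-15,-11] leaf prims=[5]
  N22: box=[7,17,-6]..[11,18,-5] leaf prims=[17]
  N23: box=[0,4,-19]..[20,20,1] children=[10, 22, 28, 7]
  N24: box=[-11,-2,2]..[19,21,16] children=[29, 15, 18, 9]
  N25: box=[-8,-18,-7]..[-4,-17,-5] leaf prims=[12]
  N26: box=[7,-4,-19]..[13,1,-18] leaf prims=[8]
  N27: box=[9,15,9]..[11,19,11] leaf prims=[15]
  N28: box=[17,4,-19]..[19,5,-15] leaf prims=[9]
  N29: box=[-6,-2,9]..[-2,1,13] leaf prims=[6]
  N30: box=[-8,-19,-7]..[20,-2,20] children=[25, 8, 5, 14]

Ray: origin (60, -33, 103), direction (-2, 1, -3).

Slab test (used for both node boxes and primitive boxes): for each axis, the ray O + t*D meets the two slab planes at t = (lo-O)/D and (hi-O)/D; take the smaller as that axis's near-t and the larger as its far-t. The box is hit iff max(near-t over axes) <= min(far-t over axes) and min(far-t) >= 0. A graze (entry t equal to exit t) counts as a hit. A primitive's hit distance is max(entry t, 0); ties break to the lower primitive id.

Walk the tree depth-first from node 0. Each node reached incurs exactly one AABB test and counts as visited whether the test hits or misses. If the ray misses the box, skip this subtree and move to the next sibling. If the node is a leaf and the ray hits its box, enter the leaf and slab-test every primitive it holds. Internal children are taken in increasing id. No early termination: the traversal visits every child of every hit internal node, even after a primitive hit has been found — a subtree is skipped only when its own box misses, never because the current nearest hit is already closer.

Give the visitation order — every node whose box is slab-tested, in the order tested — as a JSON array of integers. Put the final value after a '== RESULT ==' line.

Trace the traversal:
N0 x:[20,71/2] y:[13,54] z:[83/3,122/3] -> hit [83/3,71/2], descend [17, 23, 24, 30]
  N17 x:[47/2,71/2] y:[13,34] z:[110/3,122/3] -> miss, prune
  N23 x:[20,30] y:[37,53] z:[34,122/3] -> miss, prune
  N24 x:[41/2,71/2] y:[31,54] z:[29,101/3] -> hit [31,101/3], descend [9, 15, 18, 29]
    N9 x:[49/2,26] y:[46,52] z:[29,94/3] -> miss, prune
    N15 x:[27,71/2] y:[32,54] z:[91/3,101/3] -> hit [32,101/3], descend [11, 16]
      N11 x:[65/2,71/2] y:[32,35] z:[98/3,101/3] -> hit [98/3,101/3] leaf, test {P0@t=98/3}
      N16 x:[27,29] y:[51,54] z:[91/3,92/3] -> miss, prune
    N18 x:[41/2,47/2] y:[40,44] z:[88/3,30] -> miss, prune
    N29 x:[31,33] y:[31,34] z:[30,94/3] -> hit [31,94/3] leaf, test {P6@t=31}
  N30 x:[20,34] y:[14,31] z:[83/3,110/3] -> hit [83/3,31], descend [5, 8, 14, 25]
    N5 x:[59/2,65/2] y:[25,31] z:[32,34] -> miss, prune
    N8 x:[30,33] y:[26,28] z:[83/3,29] -> miss, prune
    N14 x:[20,43/2] y:[14,24] z:[28,103/3] -> miss, prune
    N25 x:[32,34] y:[15,16] z:[36,110/3] -> miss, prune

Summary -> nodes [0, 17, 23, 24, 9, 15, 11, 16, 18, 29, 30, 5, 8, 14, 25]; box-tests=15; leaf-entries=2; first=P6

== RESULT ==
[0, 17, 23, 24, 9, 15, 11, 16, 18, 29, 30, 5, 8, 14, 25]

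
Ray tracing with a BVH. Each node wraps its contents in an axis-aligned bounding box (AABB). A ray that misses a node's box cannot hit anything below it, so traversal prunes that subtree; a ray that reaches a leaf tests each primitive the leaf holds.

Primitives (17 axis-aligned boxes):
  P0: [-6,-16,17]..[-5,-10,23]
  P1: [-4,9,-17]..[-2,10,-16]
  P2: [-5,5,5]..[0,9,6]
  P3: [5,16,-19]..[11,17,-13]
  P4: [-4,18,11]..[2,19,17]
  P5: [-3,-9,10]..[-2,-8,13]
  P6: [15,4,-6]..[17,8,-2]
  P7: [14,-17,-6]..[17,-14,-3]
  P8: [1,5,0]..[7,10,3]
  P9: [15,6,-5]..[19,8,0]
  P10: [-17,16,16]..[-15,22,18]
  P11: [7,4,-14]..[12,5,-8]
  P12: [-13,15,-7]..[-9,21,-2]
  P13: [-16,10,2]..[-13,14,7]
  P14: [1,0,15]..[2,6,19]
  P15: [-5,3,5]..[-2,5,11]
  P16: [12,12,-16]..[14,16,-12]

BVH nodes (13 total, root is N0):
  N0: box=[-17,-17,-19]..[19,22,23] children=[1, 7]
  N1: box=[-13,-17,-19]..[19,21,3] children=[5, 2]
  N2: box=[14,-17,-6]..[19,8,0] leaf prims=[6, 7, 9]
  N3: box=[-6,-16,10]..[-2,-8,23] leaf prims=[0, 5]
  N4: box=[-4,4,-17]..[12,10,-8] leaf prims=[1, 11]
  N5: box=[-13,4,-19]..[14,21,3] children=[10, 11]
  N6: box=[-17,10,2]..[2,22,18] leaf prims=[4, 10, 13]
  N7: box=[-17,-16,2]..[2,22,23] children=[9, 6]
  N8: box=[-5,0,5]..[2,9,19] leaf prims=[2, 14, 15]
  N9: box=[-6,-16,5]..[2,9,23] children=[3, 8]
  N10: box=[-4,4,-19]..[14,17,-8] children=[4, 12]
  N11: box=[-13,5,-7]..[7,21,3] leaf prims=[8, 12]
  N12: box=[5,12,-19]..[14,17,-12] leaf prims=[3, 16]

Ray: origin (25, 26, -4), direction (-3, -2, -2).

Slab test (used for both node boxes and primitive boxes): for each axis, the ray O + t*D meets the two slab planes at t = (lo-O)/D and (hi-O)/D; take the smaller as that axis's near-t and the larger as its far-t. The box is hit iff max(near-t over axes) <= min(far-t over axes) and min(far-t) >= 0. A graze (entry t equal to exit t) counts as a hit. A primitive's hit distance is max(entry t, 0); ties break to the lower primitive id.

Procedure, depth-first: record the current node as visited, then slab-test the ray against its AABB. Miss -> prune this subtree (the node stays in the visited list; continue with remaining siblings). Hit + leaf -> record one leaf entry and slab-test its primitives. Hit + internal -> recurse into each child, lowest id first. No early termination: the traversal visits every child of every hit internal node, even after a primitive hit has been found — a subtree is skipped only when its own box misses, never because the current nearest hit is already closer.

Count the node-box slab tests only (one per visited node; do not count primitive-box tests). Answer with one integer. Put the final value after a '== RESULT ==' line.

Trace the traversal:
N0 x:[2,14] y:[2,43/2] z:[-27/2,15/2] -> hit [2,15/2], descend [1, 7]
  N1 x:[2,38/3] y:[5/2,43/2] z:[-7/2,15/2] -> hit [5/2,15/2], descend [2, 5]
    N2 x:[2,11/3] y:[9,43/2] z:[-2,1] -> miss, prune
    N5 x:[11/3,38/3] y:[5/2,11] z:[-7/2,15/2] -> hit [11/3,15/2], descend [10, 11]
      N10 x:[11/3,29/3] y:[9/2,11] z:[2,15/2] -> hit [9/2,15/2], descend [4, 12]
        N4 x:[13/3,29/3] y:[8,11] z:[2,13/2] -> miss, prune
        N12 x:[11/3,20/3] y:[9/2,7] z:[4,15/2] -> hit [9/2,20/3] leaf, test {P3@t=14/3, P16(miss)}
      N11 x:[6,38/3] y:[5/2,21/2] z:[-7/2,3/2] -> miss, prune
  N7 x:[23/3,14] y:[2,21] z:[-27/2,-3] -> miss, prune

order=[0, 1, 2, 5, 10, 4, 12, 11, 7]  |boxes|=9  |leaves|=1  hit=P3

== RESULT ==
9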